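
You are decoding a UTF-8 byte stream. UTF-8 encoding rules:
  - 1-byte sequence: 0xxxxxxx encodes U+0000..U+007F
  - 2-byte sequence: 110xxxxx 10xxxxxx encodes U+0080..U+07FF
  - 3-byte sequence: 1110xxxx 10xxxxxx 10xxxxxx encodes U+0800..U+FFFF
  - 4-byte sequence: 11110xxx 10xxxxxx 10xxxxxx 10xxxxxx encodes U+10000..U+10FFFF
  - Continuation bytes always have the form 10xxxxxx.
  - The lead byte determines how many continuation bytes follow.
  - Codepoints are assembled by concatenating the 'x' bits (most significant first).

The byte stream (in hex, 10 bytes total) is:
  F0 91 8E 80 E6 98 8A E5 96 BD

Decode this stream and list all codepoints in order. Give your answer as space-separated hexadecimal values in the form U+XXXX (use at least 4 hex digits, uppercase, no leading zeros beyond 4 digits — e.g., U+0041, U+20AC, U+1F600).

Byte[0]=F0: 4-byte lead, need 3 cont bytes. acc=0x0
Byte[1]=91: continuation. acc=(acc<<6)|0x11=0x11
Byte[2]=8E: continuation. acc=(acc<<6)|0x0E=0x44E
Byte[3]=80: continuation. acc=(acc<<6)|0x00=0x11380
Completed: cp=U+11380 (starts at byte 0)
Byte[4]=E6: 3-byte lead, need 2 cont bytes. acc=0x6
Byte[5]=98: continuation. acc=(acc<<6)|0x18=0x198
Byte[6]=8A: continuation. acc=(acc<<6)|0x0A=0x660A
Completed: cp=U+660A (starts at byte 4)
Byte[7]=E5: 3-byte lead, need 2 cont bytes. acc=0x5
Byte[8]=96: continuation. acc=(acc<<6)|0x16=0x156
Byte[9]=BD: continuation. acc=(acc<<6)|0x3D=0x55BD
Completed: cp=U+55BD (starts at byte 7)

Answer: U+11380 U+660A U+55BD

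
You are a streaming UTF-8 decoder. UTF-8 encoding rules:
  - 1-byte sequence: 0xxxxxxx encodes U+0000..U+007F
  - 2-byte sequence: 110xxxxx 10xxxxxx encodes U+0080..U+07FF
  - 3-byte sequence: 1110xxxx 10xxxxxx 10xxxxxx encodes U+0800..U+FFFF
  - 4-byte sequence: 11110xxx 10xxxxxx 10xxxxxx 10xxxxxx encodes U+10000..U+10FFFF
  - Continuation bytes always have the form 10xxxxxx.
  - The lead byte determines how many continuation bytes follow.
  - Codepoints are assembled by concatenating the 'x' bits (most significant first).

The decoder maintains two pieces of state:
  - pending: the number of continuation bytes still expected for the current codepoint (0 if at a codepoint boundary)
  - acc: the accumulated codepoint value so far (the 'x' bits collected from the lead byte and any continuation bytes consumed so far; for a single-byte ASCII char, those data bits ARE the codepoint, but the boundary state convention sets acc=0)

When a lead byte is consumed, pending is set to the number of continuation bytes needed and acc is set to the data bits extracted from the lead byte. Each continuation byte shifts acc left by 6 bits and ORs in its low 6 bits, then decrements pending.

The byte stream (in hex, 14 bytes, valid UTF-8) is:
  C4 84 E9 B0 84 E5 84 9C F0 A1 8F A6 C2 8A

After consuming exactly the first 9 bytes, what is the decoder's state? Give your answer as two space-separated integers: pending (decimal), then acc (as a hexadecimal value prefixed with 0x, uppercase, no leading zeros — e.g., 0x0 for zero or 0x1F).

Byte[0]=C4: 2-byte lead. pending=1, acc=0x4
Byte[1]=84: continuation. acc=(acc<<6)|0x04=0x104, pending=0
Byte[2]=E9: 3-byte lead. pending=2, acc=0x9
Byte[3]=B0: continuation. acc=(acc<<6)|0x30=0x270, pending=1
Byte[4]=84: continuation. acc=(acc<<6)|0x04=0x9C04, pending=0
Byte[5]=E5: 3-byte lead. pending=2, acc=0x5
Byte[6]=84: continuation. acc=(acc<<6)|0x04=0x144, pending=1
Byte[7]=9C: continuation. acc=(acc<<6)|0x1C=0x511C, pending=0
Byte[8]=F0: 4-byte lead. pending=3, acc=0x0

Answer: 3 0x0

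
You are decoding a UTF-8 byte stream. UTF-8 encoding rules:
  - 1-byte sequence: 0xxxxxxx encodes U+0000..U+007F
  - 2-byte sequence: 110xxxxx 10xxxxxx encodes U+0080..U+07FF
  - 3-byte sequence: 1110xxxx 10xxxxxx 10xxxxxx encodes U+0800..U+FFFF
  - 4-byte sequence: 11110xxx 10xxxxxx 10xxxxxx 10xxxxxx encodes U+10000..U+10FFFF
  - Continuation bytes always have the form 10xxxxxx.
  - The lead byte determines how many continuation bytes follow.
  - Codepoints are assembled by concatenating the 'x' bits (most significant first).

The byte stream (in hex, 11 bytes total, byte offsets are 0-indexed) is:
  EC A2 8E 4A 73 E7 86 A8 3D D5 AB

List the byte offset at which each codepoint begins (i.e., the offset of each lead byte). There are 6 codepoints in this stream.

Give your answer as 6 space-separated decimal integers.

Byte[0]=EC: 3-byte lead, need 2 cont bytes. acc=0xC
Byte[1]=A2: continuation. acc=(acc<<6)|0x22=0x322
Byte[2]=8E: continuation. acc=(acc<<6)|0x0E=0xC88E
Completed: cp=U+C88E (starts at byte 0)
Byte[3]=4A: 1-byte ASCII. cp=U+004A
Byte[4]=73: 1-byte ASCII. cp=U+0073
Byte[5]=E7: 3-byte lead, need 2 cont bytes. acc=0x7
Byte[6]=86: continuation. acc=(acc<<6)|0x06=0x1C6
Byte[7]=A8: continuation. acc=(acc<<6)|0x28=0x71A8
Completed: cp=U+71A8 (starts at byte 5)
Byte[8]=3D: 1-byte ASCII. cp=U+003D
Byte[9]=D5: 2-byte lead, need 1 cont bytes. acc=0x15
Byte[10]=AB: continuation. acc=(acc<<6)|0x2B=0x56B
Completed: cp=U+056B (starts at byte 9)

Answer: 0 3 4 5 8 9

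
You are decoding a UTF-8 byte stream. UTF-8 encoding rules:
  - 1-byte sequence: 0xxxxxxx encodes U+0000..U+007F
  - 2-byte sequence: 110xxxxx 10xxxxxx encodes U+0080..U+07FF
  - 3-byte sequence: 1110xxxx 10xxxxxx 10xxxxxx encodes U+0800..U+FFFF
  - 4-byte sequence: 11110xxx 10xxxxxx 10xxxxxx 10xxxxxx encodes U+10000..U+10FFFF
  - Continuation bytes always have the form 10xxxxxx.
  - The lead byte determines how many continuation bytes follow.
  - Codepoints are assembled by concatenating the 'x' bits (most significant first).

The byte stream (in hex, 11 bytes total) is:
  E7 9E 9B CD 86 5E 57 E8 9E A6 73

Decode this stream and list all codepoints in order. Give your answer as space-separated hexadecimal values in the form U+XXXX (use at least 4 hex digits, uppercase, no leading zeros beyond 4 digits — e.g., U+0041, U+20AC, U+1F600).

Answer: U+779B U+0346 U+005E U+0057 U+87A6 U+0073

Derivation:
Byte[0]=E7: 3-byte lead, need 2 cont bytes. acc=0x7
Byte[1]=9E: continuation. acc=(acc<<6)|0x1E=0x1DE
Byte[2]=9B: continuation. acc=(acc<<6)|0x1B=0x779B
Completed: cp=U+779B (starts at byte 0)
Byte[3]=CD: 2-byte lead, need 1 cont bytes. acc=0xD
Byte[4]=86: continuation. acc=(acc<<6)|0x06=0x346
Completed: cp=U+0346 (starts at byte 3)
Byte[5]=5E: 1-byte ASCII. cp=U+005E
Byte[6]=57: 1-byte ASCII. cp=U+0057
Byte[7]=E8: 3-byte lead, need 2 cont bytes. acc=0x8
Byte[8]=9E: continuation. acc=(acc<<6)|0x1E=0x21E
Byte[9]=A6: continuation. acc=(acc<<6)|0x26=0x87A6
Completed: cp=U+87A6 (starts at byte 7)
Byte[10]=73: 1-byte ASCII. cp=U+0073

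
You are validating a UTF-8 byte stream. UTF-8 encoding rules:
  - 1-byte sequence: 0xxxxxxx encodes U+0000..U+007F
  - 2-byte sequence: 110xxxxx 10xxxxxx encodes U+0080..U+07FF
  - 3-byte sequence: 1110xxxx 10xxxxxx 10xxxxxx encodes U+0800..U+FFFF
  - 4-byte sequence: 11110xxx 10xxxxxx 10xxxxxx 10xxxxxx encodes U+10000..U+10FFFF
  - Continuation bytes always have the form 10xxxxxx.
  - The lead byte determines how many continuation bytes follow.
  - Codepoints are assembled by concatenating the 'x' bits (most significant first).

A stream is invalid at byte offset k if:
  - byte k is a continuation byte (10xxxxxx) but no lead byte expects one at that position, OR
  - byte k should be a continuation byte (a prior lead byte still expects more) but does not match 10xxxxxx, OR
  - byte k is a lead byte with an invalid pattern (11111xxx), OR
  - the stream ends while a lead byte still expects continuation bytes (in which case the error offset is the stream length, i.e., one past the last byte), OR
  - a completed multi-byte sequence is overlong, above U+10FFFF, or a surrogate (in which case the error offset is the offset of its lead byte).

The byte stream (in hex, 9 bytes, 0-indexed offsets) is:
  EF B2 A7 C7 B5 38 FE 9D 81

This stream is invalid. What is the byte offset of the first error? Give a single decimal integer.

Answer: 6

Derivation:
Byte[0]=EF: 3-byte lead, need 2 cont bytes. acc=0xF
Byte[1]=B2: continuation. acc=(acc<<6)|0x32=0x3F2
Byte[2]=A7: continuation. acc=(acc<<6)|0x27=0xFCA7
Completed: cp=U+FCA7 (starts at byte 0)
Byte[3]=C7: 2-byte lead, need 1 cont bytes. acc=0x7
Byte[4]=B5: continuation. acc=(acc<<6)|0x35=0x1F5
Completed: cp=U+01F5 (starts at byte 3)
Byte[5]=38: 1-byte ASCII. cp=U+0038
Byte[6]=FE: INVALID lead byte (not 0xxx/110x/1110/11110)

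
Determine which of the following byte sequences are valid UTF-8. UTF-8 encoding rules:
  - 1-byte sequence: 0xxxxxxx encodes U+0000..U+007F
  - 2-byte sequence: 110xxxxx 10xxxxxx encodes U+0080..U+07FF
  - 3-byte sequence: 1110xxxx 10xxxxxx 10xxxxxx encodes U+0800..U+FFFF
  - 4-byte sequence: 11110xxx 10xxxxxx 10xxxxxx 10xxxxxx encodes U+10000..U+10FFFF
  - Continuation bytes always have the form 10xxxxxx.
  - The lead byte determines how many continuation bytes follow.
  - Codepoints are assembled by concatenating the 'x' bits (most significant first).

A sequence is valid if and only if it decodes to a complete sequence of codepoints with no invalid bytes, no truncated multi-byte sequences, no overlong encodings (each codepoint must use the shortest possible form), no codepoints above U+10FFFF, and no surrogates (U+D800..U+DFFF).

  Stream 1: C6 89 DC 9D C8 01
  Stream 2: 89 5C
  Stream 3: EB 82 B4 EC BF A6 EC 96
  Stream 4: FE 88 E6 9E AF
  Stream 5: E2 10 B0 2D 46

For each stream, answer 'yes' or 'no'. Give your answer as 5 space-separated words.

Answer: no no no no no

Derivation:
Stream 1: error at byte offset 5. INVALID
Stream 2: error at byte offset 0. INVALID
Stream 3: error at byte offset 8. INVALID
Stream 4: error at byte offset 0. INVALID
Stream 5: error at byte offset 1. INVALID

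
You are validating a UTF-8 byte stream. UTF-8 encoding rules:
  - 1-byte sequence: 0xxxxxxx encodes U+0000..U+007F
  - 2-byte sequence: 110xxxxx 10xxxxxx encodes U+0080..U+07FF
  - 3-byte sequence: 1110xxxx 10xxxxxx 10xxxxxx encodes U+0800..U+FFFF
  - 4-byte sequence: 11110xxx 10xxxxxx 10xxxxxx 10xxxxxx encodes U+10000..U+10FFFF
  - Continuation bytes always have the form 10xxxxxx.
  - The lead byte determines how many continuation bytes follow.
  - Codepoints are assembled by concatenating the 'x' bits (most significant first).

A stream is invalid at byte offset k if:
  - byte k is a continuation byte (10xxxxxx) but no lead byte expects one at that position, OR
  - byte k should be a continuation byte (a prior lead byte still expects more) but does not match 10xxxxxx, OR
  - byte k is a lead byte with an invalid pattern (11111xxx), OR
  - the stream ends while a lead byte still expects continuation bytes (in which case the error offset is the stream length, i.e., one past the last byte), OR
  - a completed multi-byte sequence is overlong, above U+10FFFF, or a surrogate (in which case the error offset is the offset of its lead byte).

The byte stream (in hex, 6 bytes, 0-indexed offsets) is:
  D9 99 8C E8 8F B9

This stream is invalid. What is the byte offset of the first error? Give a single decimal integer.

Answer: 2

Derivation:
Byte[0]=D9: 2-byte lead, need 1 cont bytes. acc=0x19
Byte[1]=99: continuation. acc=(acc<<6)|0x19=0x659
Completed: cp=U+0659 (starts at byte 0)
Byte[2]=8C: INVALID lead byte (not 0xxx/110x/1110/11110)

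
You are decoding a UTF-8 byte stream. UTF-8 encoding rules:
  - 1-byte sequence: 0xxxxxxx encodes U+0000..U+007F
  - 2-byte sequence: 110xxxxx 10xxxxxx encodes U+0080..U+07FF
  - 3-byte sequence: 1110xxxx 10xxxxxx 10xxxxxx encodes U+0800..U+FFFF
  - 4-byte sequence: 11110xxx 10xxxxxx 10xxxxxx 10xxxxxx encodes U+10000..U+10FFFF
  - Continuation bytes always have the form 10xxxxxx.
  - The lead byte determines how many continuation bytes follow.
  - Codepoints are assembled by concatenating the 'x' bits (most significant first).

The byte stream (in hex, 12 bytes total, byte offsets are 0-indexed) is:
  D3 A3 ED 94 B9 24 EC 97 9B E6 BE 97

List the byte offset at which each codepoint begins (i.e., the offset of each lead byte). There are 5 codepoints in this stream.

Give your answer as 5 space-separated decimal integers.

Byte[0]=D3: 2-byte lead, need 1 cont bytes. acc=0x13
Byte[1]=A3: continuation. acc=(acc<<6)|0x23=0x4E3
Completed: cp=U+04E3 (starts at byte 0)
Byte[2]=ED: 3-byte lead, need 2 cont bytes. acc=0xD
Byte[3]=94: continuation. acc=(acc<<6)|0x14=0x354
Byte[4]=B9: continuation. acc=(acc<<6)|0x39=0xD539
Completed: cp=U+D539 (starts at byte 2)
Byte[5]=24: 1-byte ASCII. cp=U+0024
Byte[6]=EC: 3-byte lead, need 2 cont bytes. acc=0xC
Byte[7]=97: continuation. acc=(acc<<6)|0x17=0x317
Byte[8]=9B: continuation. acc=(acc<<6)|0x1B=0xC5DB
Completed: cp=U+C5DB (starts at byte 6)
Byte[9]=E6: 3-byte lead, need 2 cont bytes. acc=0x6
Byte[10]=BE: continuation. acc=(acc<<6)|0x3E=0x1BE
Byte[11]=97: continuation. acc=(acc<<6)|0x17=0x6F97
Completed: cp=U+6F97 (starts at byte 9)

Answer: 0 2 5 6 9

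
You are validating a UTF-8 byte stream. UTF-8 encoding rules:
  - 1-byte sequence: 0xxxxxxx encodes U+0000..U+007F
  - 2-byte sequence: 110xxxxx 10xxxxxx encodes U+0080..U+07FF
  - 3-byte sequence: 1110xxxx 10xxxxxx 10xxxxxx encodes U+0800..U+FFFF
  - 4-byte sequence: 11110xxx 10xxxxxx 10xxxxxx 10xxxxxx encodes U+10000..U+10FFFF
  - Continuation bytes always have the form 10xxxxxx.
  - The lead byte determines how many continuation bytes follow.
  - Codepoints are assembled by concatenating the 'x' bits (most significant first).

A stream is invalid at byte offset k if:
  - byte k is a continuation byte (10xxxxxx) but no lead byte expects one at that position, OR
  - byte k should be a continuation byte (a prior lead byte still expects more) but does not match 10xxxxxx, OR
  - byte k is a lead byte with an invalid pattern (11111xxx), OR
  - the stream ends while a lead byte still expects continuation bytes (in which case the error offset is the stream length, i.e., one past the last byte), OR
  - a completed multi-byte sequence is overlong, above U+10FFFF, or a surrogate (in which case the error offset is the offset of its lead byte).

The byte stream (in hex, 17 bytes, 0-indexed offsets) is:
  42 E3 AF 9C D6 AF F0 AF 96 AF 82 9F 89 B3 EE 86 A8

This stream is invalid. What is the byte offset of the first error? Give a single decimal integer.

Byte[0]=42: 1-byte ASCII. cp=U+0042
Byte[1]=E3: 3-byte lead, need 2 cont bytes. acc=0x3
Byte[2]=AF: continuation. acc=(acc<<6)|0x2F=0xEF
Byte[3]=9C: continuation. acc=(acc<<6)|0x1C=0x3BDC
Completed: cp=U+3BDC (starts at byte 1)
Byte[4]=D6: 2-byte lead, need 1 cont bytes. acc=0x16
Byte[5]=AF: continuation. acc=(acc<<6)|0x2F=0x5AF
Completed: cp=U+05AF (starts at byte 4)
Byte[6]=F0: 4-byte lead, need 3 cont bytes. acc=0x0
Byte[7]=AF: continuation. acc=(acc<<6)|0x2F=0x2F
Byte[8]=96: continuation. acc=(acc<<6)|0x16=0xBD6
Byte[9]=AF: continuation. acc=(acc<<6)|0x2F=0x2F5AF
Completed: cp=U+2F5AF (starts at byte 6)
Byte[10]=82: INVALID lead byte (not 0xxx/110x/1110/11110)

Answer: 10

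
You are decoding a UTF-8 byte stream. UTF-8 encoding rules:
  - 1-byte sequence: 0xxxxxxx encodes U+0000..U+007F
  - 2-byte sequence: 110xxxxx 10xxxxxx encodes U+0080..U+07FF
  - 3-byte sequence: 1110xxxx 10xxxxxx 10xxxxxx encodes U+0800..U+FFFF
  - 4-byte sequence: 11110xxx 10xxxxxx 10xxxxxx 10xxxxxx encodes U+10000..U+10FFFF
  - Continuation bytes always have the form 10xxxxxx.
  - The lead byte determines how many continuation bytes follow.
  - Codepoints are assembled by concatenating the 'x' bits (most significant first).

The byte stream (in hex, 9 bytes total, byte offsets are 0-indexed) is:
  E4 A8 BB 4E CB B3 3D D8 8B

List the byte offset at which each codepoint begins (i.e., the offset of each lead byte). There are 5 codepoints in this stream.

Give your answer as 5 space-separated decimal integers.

Byte[0]=E4: 3-byte lead, need 2 cont bytes. acc=0x4
Byte[1]=A8: continuation. acc=(acc<<6)|0x28=0x128
Byte[2]=BB: continuation. acc=(acc<<6)|0x3B=0x4A3B
Completed: cp=U+4A3B (starts at byte 0)
Byte[3]=4E: 1-byte ASCII. cp=U+004E
Byte[4]=CB: 2-byte lead, need 1 cont bytes. acc=0xB
Byte[5]=B3: continuation. acc=(acc<<6)|0x33=0x2F3
Completed: cp=U+02F3 (starts at byte 4)
Byte[6]=3D: 1-byte ASCII. cp=U+003D
Byte[7]=D8: 2-byte lead, need 1 cont bytes. acc=0x18
Byte[8]=8B: continuation. acc=(acc<<6)|0x0B=0x60B
Completed: cp=U+060B (starts at byte 7)

Answer: 0 3 4 6 7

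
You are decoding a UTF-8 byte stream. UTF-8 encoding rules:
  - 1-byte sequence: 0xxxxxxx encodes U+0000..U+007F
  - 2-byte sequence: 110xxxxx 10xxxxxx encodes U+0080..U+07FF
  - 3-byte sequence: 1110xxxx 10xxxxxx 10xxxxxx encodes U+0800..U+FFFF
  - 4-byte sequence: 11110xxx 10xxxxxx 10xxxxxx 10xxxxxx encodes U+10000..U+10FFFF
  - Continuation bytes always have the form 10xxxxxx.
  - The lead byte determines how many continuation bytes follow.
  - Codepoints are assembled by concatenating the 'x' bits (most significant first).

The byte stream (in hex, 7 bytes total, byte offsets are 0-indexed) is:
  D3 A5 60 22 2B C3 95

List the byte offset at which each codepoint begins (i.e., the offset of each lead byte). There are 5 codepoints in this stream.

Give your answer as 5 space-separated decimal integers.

Byte[0]=D3: 2-byte lead, need 1 cont bytes. acc=0x13
Byte[1]=A5: continuation. acc=(acc<<6)|0x25=0x4E5
Completed: cp=U+04E5 (starts at byte 0)
Byte[2]=60: 1-byte ASCII. cp=U+0060
Byte[3]=22: 1-byte ASCII. cp=U+0022
Byte[4]=2B: 1-byte ASCII. cp=U+002B
Byte[5]=C3: 2-byte lead, need 1 cont bytes. acc=0x3
Byte[6]=95: continuation. acc=(acc<<6)|0x15=0xD5
Completed: cp=U+00D5 (starts at byte 5)

Answer: 0 2 3 4 5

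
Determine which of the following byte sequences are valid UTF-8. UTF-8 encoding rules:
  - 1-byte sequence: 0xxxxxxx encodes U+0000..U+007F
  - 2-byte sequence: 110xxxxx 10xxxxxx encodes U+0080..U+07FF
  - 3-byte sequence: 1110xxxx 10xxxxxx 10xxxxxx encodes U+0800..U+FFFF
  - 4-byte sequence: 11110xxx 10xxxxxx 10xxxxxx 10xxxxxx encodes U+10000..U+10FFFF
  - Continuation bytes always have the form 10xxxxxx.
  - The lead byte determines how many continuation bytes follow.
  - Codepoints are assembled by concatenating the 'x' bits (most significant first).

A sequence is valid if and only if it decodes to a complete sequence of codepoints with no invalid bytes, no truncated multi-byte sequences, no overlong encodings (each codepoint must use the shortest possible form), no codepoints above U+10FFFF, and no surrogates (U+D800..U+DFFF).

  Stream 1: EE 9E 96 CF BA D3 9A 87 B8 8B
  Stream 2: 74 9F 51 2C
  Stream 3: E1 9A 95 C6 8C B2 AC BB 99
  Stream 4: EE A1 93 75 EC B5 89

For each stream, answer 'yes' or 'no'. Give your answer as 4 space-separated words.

Answer: no no no yes

Derivation:
Stream 1: error at byte offset 7. INVALID
Stream 2: error at byte offset 1. INVALID
Stream 3: error at byte offset 5. INVALID
Stream 4: decodes cleanly. VALID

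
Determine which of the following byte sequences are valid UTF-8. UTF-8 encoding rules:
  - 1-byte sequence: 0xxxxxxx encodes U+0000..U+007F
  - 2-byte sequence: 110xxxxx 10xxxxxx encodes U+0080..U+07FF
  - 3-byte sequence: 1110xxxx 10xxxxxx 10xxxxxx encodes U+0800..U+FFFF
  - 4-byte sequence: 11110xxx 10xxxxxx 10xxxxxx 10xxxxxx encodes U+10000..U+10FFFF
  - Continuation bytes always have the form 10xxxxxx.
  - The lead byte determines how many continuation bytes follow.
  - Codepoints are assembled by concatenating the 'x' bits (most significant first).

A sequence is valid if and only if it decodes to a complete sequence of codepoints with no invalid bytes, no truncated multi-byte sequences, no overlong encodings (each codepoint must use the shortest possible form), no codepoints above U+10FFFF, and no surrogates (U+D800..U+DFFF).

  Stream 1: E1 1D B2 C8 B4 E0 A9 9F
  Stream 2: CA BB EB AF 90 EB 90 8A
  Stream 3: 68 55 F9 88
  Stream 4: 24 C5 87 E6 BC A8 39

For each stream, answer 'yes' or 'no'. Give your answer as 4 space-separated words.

Answer: no yes no yes

Derivation:
Stream 1: error at byte offset 1. INVALID
Stream 2: decodes cleanly. VALID
Stream 3: error at byte offset 2. INVALID
Stream 4: decodes cleanly. VALID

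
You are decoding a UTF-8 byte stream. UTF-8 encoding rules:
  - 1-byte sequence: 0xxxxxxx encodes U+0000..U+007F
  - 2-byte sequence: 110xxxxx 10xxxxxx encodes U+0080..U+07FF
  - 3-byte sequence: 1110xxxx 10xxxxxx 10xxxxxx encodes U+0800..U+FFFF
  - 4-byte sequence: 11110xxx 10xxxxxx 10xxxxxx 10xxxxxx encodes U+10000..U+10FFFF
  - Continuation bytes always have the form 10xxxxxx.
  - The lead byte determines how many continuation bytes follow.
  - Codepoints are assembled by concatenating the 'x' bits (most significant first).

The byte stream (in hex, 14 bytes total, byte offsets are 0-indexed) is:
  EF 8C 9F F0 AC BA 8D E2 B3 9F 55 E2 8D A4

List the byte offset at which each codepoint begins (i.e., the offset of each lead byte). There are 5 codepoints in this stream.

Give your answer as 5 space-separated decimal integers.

Answer: 0 3 7 10 11

Derivation:
Byte[0]=EF: 3-byte lead, need 2 cont bytes. acc=0xF
Byte[1]=8C: continuation. acc=(acc<<6)|0x0C=0x3CC
Byte[2]=9F: continuation. acc=(acc<<6)|0x1F=0xF31F
Completed: cp=U+F31F (starts at byte 0)
Byte[3]=F0: 4-byte lead, need 3 cont bytes. acc=0x0
Byte[4]=AC: continuation. acc=(acc<<6)|0x2C=0x2C
Byte[5]=BA: continuation. acc=(acc<<6)|0x3A=0xB3A
Byte[6]=8D: continuation. acc=(acc<<6)|0x0D=0x2CE8D
Completed: cp=U+2CE8D (starts at byte 3)
Byte[7]=E2: 3-byte lead, need 2 cont bytes. acc=0x2
Byte[8]=B3: continuation. acc=(acc<<6)|0x33=0xB3
Byte[9]=9F: continuation. acc=(acc<<6)|0x1F=0x2CDF
Completed: cp=U+2CDF (starts at byte 7)
Byte[10]=55: 1-byte ASCII. cp=U+0055
Byte[11]=E2: 3-byte lead, need 2 cont bytes. acc=0x2
Byte[12]=8D: continuation. acc=(acc<<6)|0x0D=0x8D
Byte[13]=A4: continuation. acc=(acc<<6)|0x24=0x2364
Completed: cp=U+2364 (starts at byte 11)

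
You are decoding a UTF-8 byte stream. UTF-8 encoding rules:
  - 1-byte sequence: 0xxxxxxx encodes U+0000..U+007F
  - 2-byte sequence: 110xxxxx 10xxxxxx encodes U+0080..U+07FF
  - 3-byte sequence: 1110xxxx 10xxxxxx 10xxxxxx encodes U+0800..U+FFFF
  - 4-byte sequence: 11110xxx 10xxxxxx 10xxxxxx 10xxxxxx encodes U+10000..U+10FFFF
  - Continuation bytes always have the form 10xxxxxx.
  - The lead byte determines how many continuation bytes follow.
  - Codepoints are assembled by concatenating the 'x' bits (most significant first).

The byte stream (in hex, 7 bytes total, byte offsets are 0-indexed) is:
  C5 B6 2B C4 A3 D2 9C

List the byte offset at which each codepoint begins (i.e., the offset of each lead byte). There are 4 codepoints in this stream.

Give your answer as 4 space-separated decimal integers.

Answer: 0 2 3 5

Derivation:
Byte[0]=C5: 2-byte lead, need 1 cont bytes. acc=0x5
Byte[1]=B6: continuation. acc=(acc<<6)|0x36=0x176
Completed: cp=U+0176 (starts at byte 0)
Byte[2]=2B: 1-byte ASCII. cp=U+002B
Byte[3]=C4: 2-byte lead, need 1 cont bytes. acc=0x4
Byte[4]=A3: continuation. acc=(acc<<6)|0x23=0x123
Completed: cp=U+0123 (starts at byte 3)
Byte[5]=D2: 2-byte lead, need 1 cont bytes. acc=0x12
Byte[6]=9C: continuation. acc=(acc<<6)|0x1C=0x49C
Completed: cp=U+049C (starts at byte 5)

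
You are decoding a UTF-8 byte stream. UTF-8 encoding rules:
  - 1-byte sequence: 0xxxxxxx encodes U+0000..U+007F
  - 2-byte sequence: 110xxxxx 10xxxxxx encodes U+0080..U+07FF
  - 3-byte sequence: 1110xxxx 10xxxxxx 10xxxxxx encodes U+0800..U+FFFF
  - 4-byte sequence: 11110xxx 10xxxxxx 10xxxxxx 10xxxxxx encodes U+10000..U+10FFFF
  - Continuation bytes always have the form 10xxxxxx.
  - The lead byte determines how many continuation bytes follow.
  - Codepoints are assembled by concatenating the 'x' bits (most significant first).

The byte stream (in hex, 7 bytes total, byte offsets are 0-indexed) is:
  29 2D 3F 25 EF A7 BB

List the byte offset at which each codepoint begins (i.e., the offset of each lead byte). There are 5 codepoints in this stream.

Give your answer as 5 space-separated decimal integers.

Answer: 0 1 2 3 4

Derivation:
Byte[0]=29: 1-byte ASCII. cp=U+0029
Byte[1]=2D: 1-byte ASCII. cp=U+002D
Byte[2]=3F: 1-byte ASCII. cp=U+003F
Byte[3]=25: 1-byte ASCII. cp=U+0025
Byte[4]=EF: 3-byte lead, need 2 cont bytes. acc=0xF
Byte[5]=A7: continuation. acc=(acc<<6)|0x27=0x3E7
Byte[6]=BB: continuation. acc=(acc<<6)|0x3B=0xF9FB
Completed: cp=U+F9FB (starts at byte 4)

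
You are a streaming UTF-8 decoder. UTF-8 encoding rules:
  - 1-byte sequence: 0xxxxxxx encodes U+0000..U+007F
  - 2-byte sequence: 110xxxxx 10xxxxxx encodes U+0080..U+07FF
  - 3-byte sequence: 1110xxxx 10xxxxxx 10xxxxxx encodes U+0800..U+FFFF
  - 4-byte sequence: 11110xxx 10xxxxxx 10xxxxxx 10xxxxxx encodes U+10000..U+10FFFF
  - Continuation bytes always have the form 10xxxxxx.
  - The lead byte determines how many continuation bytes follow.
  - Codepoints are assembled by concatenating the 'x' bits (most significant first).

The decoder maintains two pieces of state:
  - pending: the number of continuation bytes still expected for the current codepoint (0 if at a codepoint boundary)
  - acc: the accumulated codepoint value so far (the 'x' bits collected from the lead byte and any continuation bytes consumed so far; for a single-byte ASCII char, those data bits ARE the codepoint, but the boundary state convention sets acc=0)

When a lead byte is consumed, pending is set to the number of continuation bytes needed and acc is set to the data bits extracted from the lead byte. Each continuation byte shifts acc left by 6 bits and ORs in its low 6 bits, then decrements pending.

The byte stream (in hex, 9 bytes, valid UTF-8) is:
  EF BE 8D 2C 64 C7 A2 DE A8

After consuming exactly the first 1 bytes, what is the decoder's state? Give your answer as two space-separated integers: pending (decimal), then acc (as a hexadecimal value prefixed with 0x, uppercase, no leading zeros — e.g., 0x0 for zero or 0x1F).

Byte[0]=EF: 3-byte lead. pending=2, acc=0xF

Answer: 2 0xF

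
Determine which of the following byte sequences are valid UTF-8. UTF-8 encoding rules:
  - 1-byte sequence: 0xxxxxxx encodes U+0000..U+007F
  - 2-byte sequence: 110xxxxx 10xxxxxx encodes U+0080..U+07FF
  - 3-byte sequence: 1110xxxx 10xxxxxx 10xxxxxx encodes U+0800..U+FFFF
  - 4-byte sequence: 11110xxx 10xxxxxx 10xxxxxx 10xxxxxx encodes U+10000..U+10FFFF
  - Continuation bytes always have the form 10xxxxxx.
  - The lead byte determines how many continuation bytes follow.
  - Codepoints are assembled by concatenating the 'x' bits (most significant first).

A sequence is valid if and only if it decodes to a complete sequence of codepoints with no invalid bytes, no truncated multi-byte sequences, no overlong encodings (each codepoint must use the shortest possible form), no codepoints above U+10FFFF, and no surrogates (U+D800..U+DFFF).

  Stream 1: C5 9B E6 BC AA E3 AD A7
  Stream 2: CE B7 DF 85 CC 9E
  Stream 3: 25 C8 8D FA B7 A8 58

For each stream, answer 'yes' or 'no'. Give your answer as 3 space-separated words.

Answer: yes yes no

Derivation:
Stream 1: decodes cleanly. VALID
Stream 2: decodes cleanly. VALID
Stream 3: error at byte offset 3. INVALID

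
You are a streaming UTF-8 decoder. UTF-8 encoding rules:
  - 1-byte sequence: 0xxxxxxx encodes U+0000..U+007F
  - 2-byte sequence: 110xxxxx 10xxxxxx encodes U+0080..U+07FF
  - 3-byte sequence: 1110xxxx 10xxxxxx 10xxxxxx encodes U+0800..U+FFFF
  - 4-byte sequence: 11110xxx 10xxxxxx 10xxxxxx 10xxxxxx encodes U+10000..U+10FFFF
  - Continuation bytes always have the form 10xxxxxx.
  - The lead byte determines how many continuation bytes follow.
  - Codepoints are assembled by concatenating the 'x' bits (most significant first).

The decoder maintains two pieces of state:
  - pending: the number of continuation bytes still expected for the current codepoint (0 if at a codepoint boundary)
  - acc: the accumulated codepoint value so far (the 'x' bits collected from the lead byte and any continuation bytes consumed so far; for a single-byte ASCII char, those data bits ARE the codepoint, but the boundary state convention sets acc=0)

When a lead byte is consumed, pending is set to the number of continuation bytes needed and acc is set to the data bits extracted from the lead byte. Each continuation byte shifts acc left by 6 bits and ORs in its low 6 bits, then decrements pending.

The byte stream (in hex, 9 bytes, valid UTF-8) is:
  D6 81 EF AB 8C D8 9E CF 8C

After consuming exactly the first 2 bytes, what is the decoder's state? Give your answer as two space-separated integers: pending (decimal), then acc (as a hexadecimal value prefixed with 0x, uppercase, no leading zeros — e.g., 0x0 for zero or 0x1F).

Answer: 0 0x581

Derivation:
Byte[0]=D6: 2-byte lead. pending=1, acc=0x16
Byte[1]=81: continuation. acc=(acc<<6)|0x01=0x581, pending=0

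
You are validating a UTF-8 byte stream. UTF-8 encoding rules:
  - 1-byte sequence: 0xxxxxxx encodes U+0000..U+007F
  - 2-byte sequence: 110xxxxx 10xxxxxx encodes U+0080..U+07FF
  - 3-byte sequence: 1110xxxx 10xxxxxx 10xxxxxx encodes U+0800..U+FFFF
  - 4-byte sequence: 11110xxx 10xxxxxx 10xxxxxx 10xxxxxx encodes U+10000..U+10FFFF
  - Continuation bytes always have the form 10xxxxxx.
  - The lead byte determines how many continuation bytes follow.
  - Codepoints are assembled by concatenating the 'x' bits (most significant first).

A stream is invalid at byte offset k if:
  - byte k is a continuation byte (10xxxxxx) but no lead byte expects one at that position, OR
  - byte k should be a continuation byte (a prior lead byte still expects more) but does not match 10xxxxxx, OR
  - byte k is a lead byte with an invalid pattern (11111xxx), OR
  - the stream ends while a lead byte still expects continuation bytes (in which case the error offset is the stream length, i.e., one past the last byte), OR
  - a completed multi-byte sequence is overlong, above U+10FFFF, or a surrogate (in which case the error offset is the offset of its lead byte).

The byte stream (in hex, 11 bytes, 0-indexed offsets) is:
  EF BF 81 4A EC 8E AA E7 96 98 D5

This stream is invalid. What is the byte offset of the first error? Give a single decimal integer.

Answer: 11

Derivation:
Byte[0]=EF: 3-byte lead, need 2 cont bytes. acc=0xF
Byte[1]=BF: continuation. acc=(acc<<6)|0x3F=0x3FF
Byte[2]=81: continuation. acc=(acc<<6)|0x01=0xFFC1
Completed: cp=U+FFC1 (starts at byte 0)
Byte[3]=4A: 1-byte ASCII. cp=U+004A
Byte[4]=EC: 3-byte lead, need 2 cont bytes. acc=0xC
Byte[5]=8E: continuation. acc=(acc<<6)|0x0E=0x30E
Byte[6]=AA: continuation. acc=(acc<<6)|0x2A=0xC3AA
Completed: cp=U+C3AA (starts at byte 4)
Byte[7]=E7: 3-byte lead, need 2 cont bytes. acc=0x7
Byte[8]=96: continuation. acc=(acc<<6)|0x16=0x1D6
Byte[9]=98: continuation. acc=(acc<<6)|0x18=0x7598
Completed: cp=U+7598 (starts at byte 7)
Byte[10]=D5: 2-byte lead, need 1 cont bytes. acc=0x15
Byte[11]: stream ended, expected continuation. INVALID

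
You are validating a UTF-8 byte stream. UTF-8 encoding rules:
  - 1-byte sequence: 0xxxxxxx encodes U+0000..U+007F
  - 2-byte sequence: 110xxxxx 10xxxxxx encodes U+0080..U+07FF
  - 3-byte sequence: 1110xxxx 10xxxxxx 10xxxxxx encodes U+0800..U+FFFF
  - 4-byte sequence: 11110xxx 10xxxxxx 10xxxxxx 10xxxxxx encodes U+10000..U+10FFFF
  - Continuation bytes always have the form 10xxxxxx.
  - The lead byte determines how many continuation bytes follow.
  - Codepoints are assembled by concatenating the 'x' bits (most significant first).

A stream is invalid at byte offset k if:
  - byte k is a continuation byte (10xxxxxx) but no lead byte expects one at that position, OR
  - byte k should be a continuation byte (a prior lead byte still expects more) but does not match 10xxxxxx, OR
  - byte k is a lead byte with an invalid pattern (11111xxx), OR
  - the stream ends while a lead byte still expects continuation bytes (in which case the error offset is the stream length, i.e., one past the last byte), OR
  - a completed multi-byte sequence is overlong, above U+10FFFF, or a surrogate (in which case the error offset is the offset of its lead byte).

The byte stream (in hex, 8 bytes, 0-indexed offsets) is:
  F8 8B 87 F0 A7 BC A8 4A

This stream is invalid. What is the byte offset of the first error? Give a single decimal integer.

Byte[0]=F8: INVALID lead byte (not 0xxx/110x/1110/11110)

Answer: 0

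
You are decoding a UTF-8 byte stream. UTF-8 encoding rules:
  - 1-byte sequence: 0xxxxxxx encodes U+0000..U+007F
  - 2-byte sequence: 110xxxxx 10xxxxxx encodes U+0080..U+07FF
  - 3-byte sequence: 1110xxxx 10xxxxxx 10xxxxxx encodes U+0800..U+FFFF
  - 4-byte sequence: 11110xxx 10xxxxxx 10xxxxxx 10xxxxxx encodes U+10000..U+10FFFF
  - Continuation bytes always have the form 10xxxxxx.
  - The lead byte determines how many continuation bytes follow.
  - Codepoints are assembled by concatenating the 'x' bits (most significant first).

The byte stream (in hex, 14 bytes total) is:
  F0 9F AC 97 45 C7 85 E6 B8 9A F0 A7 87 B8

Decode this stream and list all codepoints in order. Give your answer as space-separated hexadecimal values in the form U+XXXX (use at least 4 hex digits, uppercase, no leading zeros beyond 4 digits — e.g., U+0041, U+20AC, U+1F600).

Answer: U+1FB17 U+0045 U+01C5 U+6E1A U+271F8

Derivation:
Byte[0]=F0: 4-byte lead, need 3 cont bytes. acc=0x0
Byte[1]=9F: continuation. acc=(acc<<6)|0x1F=0x1F
Byte[2]=AC: continuation. acc=(acc<<6)|0x2C=0x7EC
Byte[3]=97: continuation. acc=(acc<<6)|0x17=0x1FB17
Completed: cp=U+1FB17 (starts at byte 0)
Byte[4]=45: 1-byte ASCII. cp=U+0045
Byte[5]=C7: 2-byte lead, need 1 cont bytes. acc=0x7
Byte[6]=85: continuation. acc=(acc<<6)|0x05=0x1C5
Completed: cp=U+01C5 (starts at byte 5)
Byte[7]=E6: 3-byte lead, need 2 cont bytes. acc=0x6
Byte[8]=B8: continuation. acc=(acc<<6)|0x38=0x1B8
Byte[9]=9A: continuation. acc=(acc<<6)|0x1A=0x6E1A
Completed: cp=U+6E1A (starts at byte 7)
Byte[10]=F0: 4-byte lead, need 3 cont bytes. acc=0x0
Byte[11]=A7: continuation. acc=(acc<<6)|0x27=0x27
Byte[12]=87: continuation. acc=(acc<<6)|0x07=0x9C7
Byte[13]=B8: continuation. acc=(acc<<6)|0x38=0x271F8
Completed: cp=U+271F8 (starts at byte 10)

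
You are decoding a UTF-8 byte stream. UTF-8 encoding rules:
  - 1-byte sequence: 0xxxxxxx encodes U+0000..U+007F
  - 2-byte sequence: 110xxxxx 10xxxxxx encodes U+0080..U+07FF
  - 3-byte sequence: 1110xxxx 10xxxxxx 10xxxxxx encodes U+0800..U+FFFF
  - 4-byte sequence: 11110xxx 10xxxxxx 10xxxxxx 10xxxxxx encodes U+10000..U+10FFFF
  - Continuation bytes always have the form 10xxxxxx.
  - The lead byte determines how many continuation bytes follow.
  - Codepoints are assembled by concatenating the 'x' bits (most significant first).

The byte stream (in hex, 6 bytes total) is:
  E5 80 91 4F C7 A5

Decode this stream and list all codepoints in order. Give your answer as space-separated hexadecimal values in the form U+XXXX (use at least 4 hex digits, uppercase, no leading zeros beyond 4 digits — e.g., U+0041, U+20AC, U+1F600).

Answer: U+5011 U+004F U+01E5

Derivation:
Byte[0]=E5: 3-byte lead, need 2 cont bytes. acc=0x5
Byte[1]=80: continuation. acc=(acc<<6)|0x00=0x140
Byte[2]=91: continuation. acc=(acc<<6)|0x11=0x5011
Completed: cp=U+5011 (starts at byte 0)
Byte[3]=4F: 1-byte ASCII. cp=U+004F
Byte[4]=C7: 2-byte lead, need 1 cont bytes. acc=0x7
Byte[5]=A5: continuation. acc=(acc<<6)|0x25=0x1E5
Completed: cp=U+01E5 (starts at byte 4)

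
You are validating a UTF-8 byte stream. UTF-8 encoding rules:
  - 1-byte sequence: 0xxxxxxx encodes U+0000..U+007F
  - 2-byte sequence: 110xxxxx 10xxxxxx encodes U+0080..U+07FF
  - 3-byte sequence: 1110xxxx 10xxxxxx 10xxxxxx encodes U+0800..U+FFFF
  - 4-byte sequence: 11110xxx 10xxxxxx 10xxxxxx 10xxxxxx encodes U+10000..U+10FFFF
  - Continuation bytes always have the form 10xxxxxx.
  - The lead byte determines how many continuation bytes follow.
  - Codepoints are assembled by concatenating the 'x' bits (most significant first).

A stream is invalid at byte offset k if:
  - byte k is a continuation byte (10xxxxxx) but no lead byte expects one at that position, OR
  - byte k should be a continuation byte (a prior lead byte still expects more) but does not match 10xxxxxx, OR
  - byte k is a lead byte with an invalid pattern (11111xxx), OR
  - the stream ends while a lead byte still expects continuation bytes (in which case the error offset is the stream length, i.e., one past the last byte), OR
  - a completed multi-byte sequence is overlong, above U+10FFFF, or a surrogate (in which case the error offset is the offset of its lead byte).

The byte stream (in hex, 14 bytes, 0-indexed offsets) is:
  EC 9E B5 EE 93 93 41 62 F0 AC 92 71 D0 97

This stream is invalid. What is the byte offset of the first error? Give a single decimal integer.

Answer: 11

Derivation:
Byte[0]=EC: 3-byte lead, need 2 cont bytes. acc=0xC
Byte[1]=9E: continuation. acc=(acc<<6)|0x1E=0x31E
Byte[2]=B5: continuation. acc=(acc<<6)|0x35=0xC7B5
Completed: cp=U+C7B5 (starts at byte 0)
Byte[3]=EE: 3-byte lead, need 2 cont bytes. acc=0xE
Byte[4]=93: continuation. acc=(acc<<6)|0x13=0x393
Byte[5]=93: continuation. acc=(acc<<6)|0x13=0xE4D3
Completed: cp=U+E4D3 (starts at byte 3)
Byte[6]=41: 1-byte ASCII. cp=U+0041
Byte[7]=62: 1-byte ASCII. cp=U+0062
Byte[8]=F0: 4-byte lead, need 3 cont bytes. acc=0x0
Byte[9]=AC: continuation. acc=(acc<<6)|0x2C=0x2C
Byte[10]=92: continuation. acc=(acc<<6)|0x12=0xB12
Byte[11]=71: expected 10xxxxxx continuation. INVALID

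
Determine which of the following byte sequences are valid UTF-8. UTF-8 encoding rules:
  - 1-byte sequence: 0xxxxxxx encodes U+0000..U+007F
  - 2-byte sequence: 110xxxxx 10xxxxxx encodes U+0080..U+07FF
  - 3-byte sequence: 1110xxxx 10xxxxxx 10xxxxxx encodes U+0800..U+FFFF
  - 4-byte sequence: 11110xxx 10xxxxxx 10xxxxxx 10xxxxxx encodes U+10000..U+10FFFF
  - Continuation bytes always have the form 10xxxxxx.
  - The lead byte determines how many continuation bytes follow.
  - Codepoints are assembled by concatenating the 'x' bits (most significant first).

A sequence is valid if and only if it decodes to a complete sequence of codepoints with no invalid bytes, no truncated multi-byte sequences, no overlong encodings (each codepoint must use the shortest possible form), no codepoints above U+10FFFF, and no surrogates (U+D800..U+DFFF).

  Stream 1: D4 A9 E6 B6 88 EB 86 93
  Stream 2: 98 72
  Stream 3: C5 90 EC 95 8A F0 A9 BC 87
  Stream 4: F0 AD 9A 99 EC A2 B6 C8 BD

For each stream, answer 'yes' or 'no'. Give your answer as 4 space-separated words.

Answer: yes no yes yes

Derivation:
Stream 1: decodes cleanly. VALID
Stream 2: error at byte offset 0. INVALID
Stream 3: decodes cleanly. VALID
Stream 4: decodes cleanly. VALID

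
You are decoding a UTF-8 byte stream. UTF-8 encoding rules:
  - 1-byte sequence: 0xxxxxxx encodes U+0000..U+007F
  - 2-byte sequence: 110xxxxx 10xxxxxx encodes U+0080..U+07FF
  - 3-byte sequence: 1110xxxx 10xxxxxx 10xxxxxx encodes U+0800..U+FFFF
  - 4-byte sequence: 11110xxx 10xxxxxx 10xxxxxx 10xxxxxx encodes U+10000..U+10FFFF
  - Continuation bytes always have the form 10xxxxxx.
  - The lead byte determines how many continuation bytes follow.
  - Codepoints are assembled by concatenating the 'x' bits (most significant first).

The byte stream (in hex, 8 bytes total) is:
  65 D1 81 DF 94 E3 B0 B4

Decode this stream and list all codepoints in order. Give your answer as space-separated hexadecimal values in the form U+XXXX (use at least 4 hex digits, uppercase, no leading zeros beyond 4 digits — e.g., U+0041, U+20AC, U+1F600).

Answer: U+0065 U+0441 U+07D4 U+3C34

Derivation:
Byte[0]=65: 1-byte ASCII. cp=U+0065
Byte[1]=D1: 2-byte lead, need 1 cont bytes. acc=0x11
Byte[2]=81: continuation. acc=(acc<<6)|0x01=0x441
Completed: cp=U+0441 (starts at byte 1)
Byte[3]=DF: 2-byte lead, need 1 cont bytes. acc=0x1F
Byte[4]=94: continuation. acc=(acc<<6)|0x14=0x7D4
Completed: cp=U+07D4 (starts at byte 3)
Byte[5]=E3: 3-byte lead, need 2 cont bytes. acc=0x3
Byte[6]=B0: continuation. acc=(acc<<6)|0x30=0xF0
Byte[7]=B4: continuation. acc=(acc<<6)|0x34=0x3C34
Completed: cp=U+3C34 (starts at byte 5)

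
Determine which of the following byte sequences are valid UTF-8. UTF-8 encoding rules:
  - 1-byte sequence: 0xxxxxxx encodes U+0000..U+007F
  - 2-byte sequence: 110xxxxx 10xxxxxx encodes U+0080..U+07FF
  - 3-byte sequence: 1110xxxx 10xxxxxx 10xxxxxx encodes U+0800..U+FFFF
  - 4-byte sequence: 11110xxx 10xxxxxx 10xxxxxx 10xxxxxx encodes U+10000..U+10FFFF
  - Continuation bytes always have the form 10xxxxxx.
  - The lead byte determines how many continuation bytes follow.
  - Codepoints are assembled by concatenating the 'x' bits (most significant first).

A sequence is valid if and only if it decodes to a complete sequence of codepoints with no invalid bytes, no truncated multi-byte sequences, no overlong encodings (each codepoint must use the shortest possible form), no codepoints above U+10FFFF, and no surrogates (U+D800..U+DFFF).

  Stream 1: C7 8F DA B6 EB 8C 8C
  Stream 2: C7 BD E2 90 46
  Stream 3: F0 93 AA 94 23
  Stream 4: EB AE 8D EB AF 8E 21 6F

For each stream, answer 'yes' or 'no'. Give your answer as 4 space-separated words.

Answer: yes no yes yes

Derivation:
Stream 1: decodes cleanly. VALID
Stream 2: error at byte offset 4. INVALID
Stream 3: decodes cleanly. VALID
Stream 4: decodes cleanly. VALID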